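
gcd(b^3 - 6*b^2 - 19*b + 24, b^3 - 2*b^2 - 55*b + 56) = b^2 - 9*b + 8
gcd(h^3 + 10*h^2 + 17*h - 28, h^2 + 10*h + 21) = h + 7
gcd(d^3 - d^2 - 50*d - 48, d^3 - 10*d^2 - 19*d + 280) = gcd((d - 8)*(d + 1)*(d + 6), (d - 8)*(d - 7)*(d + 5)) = d - 8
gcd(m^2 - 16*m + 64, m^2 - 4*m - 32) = m - 8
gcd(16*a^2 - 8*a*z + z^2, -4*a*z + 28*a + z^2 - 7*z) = -4*a + z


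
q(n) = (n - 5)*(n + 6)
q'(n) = 2*n + 1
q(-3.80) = -19.36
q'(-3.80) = -6.60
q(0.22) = -29.73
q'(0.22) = 1.44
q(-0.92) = -30.07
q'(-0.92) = -0.84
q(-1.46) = -29.33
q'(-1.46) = -1.92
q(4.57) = -4.55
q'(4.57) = 10.14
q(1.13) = -27.59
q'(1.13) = 3.26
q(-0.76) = -30.18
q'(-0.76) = -0.52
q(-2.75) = -25.19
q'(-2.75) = -4.50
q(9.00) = 60.00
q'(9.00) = 19.00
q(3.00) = -18.00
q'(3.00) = 7.00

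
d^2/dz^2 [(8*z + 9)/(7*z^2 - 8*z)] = 2*(392*z^3 + 1323*z^2 - 1512*z + 576)/(z^3*(343*z^3 - 1176*z^2 + 1344*z - 512))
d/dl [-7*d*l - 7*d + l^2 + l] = -7*d + 2*l + 1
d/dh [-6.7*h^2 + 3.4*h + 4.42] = 3.4 - 13.4*h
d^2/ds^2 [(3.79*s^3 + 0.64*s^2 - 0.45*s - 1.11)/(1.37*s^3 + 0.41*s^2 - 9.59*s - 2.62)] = (-1.85525399999999*s^6 + 293.697312*s^5 + 187.180086*s^4 + 720.502938*s^3 + 642.484392*s^2 + 155.477166*s - 175.154254)/(2.571353*s^9 + 2.308587*s^8 - 53.307522*s^7 - 47.003731*s^6 + 364.32273*s^5 + 318.333573*s^4 - 791.951927*s^3 - 714.426054*s^2 - 197.488788*s - 17.984728)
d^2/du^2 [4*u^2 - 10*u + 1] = 8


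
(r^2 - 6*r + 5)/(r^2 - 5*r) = (r - 1)/r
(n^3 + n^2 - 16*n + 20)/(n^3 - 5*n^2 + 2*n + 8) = (n^2 + 3*n - 10)/(n^2 - 3*n - 4)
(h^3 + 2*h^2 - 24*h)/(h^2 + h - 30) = h*(h - 4)/(h - 5)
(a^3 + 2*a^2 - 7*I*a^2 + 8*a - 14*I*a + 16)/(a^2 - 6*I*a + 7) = (a^2 + a*(2 - 8*I) - 16*I)/(a - 7*I)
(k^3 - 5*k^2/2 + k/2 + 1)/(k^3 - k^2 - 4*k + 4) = (k + 1/2)/(k + 2)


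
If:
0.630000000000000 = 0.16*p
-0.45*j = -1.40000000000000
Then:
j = 3.11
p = 3.94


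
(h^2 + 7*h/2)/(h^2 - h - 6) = h*(2*h + 7)/(2*(h^2 - h - 6))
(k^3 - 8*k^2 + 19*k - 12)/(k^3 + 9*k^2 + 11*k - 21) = (k^2 - 7*k + 12)/(k^2 + 10*k + 21)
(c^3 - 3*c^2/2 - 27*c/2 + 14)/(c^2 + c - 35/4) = 2*(c^2 - 5*c + 4)/(2*c - 5)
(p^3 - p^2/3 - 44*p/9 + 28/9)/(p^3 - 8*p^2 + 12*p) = (9*p^2 + 15*p - 14)/(9*p*(p - 6))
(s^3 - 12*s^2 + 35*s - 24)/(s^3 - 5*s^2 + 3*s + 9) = (s^2 - 9*s + 8)/(s^2 - 2*s - 3)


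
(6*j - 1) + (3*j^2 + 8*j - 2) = 3*j^2 + 14*j - 3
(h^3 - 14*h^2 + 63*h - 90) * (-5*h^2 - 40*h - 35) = -5*h^5 + 30*h^4 + 210*h^3 - 1580*h^2 + 1395*h + 3150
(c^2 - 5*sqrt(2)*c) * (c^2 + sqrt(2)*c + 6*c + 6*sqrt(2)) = c^4 - 4*sqrt(2)*c^3 + 6*c^3 - 24*sqrt(2)*c^2 - 10*c^2 - 60*c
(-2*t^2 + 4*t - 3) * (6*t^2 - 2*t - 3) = -12*t^4 + 28*t^3 - 20*t^2 - 6*t + 9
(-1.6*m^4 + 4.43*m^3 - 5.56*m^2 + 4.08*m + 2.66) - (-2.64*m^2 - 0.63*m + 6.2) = -1.6*m^4 + 4.43*m^3 - 2.92*m^2 + 4.71*m - 3.54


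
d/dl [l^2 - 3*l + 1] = 2*l - 3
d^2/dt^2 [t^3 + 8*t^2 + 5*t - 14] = 6*t + 16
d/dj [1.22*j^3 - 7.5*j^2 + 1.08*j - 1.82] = 3.66*j^2 - 15.0*j + 1.08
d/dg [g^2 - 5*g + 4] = 2*g - 5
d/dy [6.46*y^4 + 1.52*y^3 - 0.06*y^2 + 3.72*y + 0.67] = 25.84*y^3 + 4.56*y^2 - 0.12*y + 3.72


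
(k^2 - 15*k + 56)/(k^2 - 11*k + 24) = (k - 7)/(k - 3)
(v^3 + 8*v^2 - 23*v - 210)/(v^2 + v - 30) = v + 7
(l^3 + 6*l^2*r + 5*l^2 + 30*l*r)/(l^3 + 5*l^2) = (l + 6*r)/l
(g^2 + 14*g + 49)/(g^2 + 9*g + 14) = (g + 7)/(g + 2)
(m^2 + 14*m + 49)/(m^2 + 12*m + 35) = (m + 7)/(m + 5)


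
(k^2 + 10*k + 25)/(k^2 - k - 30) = (k + 5)/(k - 6)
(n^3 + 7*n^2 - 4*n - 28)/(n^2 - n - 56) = (n^2 - 4)/(n - 8)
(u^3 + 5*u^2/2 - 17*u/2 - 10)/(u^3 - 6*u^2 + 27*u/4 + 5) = 2*(u^2 + 5*u + 4)/(2*u^2 - 7*u - 4)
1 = 1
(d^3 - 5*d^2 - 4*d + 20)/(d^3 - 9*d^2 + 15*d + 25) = (d^2 - 4)/(d^2 - 4*d - 5)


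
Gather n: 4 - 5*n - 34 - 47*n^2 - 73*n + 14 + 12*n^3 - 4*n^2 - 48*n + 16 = 12*n^3 - 51*n^2 - 126*n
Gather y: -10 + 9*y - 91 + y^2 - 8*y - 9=y^2 + y - 110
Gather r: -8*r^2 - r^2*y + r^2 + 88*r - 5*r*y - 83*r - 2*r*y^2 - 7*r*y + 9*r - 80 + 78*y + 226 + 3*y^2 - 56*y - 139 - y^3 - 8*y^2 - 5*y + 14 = r^2*(-y - 7) + r*(-2*y^2 - 12*y + 14) - y^3 - 5*y^2 + 17*y + 21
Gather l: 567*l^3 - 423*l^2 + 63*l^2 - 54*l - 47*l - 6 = 567*l^3 - 360*l^2 - 101*l - 6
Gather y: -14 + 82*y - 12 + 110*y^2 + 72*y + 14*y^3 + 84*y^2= 14*y^3 + 194*y^2 + 154*y - 26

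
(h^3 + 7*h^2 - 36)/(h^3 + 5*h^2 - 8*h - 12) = (h + 3)/(h + 1)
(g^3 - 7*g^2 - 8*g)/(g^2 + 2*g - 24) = g*(g^2 - 7*g - 8)/(g^2 + 2*g - 24)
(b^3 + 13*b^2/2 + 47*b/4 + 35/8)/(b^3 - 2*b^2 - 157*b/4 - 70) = (b + 1/2)/(b - 8)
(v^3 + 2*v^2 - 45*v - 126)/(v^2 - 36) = (v^2 - 4*v - 21)/(v - 6)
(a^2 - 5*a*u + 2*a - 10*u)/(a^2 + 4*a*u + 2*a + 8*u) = (a - 5*u)/(a + 4*u)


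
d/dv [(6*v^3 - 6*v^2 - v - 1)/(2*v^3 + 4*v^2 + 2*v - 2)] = (18*v^4 + 14*v^3 - 19*v^2 + 16*v + 2)/(2*(v^6 + 4*v^5 + 6*v^4 + 2*v^3 - 3*v^2 - 2*v + 1))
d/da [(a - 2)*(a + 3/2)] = 2*a - 1/2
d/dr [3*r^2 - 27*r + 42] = 6*r - 27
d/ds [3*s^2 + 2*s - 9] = 6*s + 2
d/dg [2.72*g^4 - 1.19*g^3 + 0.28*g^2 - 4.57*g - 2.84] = 10.88*g^3 - 3.57*g^2 + 0.56*g - 4.57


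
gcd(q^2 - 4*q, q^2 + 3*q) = q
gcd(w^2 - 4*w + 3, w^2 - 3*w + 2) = w - 1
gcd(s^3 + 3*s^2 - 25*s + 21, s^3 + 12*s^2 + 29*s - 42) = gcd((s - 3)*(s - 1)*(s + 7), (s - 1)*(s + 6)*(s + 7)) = s^2 + 6*s - 7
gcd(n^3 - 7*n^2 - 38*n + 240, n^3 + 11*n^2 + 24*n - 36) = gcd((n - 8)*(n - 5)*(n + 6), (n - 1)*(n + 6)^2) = n + 6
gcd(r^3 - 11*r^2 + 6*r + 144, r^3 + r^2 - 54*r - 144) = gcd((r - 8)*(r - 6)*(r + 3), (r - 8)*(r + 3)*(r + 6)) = r^2 - 5*r - 24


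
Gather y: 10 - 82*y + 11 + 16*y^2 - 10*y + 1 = 16*y^2 - 92*y + 22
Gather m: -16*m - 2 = -16*m - 2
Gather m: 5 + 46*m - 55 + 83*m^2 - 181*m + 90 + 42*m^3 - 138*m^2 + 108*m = 42*m^3 - 55*m^2 - 27*m + 40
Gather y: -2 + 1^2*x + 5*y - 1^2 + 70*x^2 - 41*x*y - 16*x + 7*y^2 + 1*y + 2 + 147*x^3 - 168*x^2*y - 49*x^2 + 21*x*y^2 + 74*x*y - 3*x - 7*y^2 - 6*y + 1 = 147*x^3 + 21*x^2 + 21*x*y^2 - 18*x + y*(-168*x^2 + 33*x)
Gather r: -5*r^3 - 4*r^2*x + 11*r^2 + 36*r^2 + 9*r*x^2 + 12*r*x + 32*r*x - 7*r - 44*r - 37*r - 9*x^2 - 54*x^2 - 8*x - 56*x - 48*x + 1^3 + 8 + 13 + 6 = -5*r^3 + r^2*(47 - 4*x) + r*(9*x^2 + 44*x - 88) - 63*x^2 - 112*x + 28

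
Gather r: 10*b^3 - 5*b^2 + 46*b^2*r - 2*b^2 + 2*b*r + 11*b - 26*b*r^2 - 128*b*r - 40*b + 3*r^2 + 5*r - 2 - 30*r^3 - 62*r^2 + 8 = 10*b^3 - 7*b^2 - 29*b - 30*r^3 + r^2*(-26*b - 59) + r*(46*b^2 - 126*b + 5) + 6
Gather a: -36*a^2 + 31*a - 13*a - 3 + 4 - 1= -36*a^2 + 18*a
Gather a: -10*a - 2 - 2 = -10*a - 4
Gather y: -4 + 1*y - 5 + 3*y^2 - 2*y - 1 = 3*y^2 - y - 10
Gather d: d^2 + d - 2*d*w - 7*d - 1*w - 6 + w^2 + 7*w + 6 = d^2 + d*(-2*w - 6) + w^2 + 6*w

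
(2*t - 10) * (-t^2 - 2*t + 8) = -2*t^3 + 6*t^2 + 36*t - 80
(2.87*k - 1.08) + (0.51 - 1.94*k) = 0.93*k - 0.57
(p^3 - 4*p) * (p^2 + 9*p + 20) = p^5 + 9*p^4 + 16*p^3 - 36*p^2 - 80*p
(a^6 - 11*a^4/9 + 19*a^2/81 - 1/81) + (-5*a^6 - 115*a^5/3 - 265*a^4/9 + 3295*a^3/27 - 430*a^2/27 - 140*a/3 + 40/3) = -4*a^6 - 115*a^5/3 - 92*a^4/3 + 3295*a^3/27 - 1271*a^2/81 - 140*a/3 + 1079/81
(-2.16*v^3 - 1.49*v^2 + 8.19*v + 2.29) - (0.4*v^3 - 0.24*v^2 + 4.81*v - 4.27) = -2.56*v^3 - 1.25*v^2 + 3.38*v + 6.56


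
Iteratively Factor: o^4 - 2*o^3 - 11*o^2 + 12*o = (o + 3)*(o^3 - 5*o^2 + 4*o) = (o - 4)*(o + 3)*(o^2 - o) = o*(o - 4)*(o + 3)*(o - 1)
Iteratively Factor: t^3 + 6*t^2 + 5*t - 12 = (t + 3)*(t^2 + 3*t - 4) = (t + 3)*(t + 4)*(t - 1)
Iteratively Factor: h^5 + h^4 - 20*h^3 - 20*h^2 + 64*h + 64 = (h + 4)*(h^4 - 3*h^3 - 8*h^2 + 12*h + 16) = (h - 4)*(h + 4)*(h^3 + h^2 - 4*h - 4) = (h - 4)*(h - 2)*(h + 4)*(h^2 + 3*h + 2) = (h - 4)*(h - 2)*(h + 1)*(h + 4)*(h + 2)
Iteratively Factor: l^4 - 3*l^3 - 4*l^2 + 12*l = (l - 2)*(l^3 - l^2 - 6*l) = l*(l - 2)*(l^2 - l - 6) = l*(l - 3)*(l - 2)*(l + 2)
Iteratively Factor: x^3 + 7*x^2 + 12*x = (x + 4)*(x^2 + 3*x) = x*(x + 4)*(x + 3)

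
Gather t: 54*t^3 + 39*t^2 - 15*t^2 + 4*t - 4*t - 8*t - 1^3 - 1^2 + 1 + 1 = 54*t^3 + 24*t^2 - 8*t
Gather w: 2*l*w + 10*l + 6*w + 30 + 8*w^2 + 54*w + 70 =10*l + 8*w^2 + w*(2*l + 60) + 100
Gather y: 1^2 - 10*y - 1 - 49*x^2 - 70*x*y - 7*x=-49*x^2 - 7*x + y*(-70*x - 10)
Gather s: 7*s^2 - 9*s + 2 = 7*s^2 - 9*s + 2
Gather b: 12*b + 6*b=18*b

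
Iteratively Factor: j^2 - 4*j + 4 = (j - 2)*(j - 2)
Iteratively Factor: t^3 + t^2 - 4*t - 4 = (t - 2)*(t^2 + 3*t + 2) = (t - 2)*(t + 2)*(t + 1)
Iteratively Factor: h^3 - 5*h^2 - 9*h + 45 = (h - 3)*(h^2 - 2*h - 15) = (h - 3)*(h + 3)*(h - 5)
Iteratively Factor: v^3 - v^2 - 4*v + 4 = (v - 2)*(v^2 + v - 2) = (v - 2)*(v + 2)*(v - 1)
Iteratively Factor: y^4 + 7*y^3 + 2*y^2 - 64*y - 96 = (y + 2)*(y^3 + 5*y^2 - 8*y - 48) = (y + 2)*(y + 4)*(y^2 + y - 12) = (y + 2)*(y + 4)^2*(y - 3)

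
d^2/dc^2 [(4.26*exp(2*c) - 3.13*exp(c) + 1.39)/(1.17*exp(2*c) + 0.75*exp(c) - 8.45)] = (7.105427357601e-15*exp(5*c) - 8.022807*exp(4*c) + 181.219869*exp(3*c) - 263.002545*exp(2*c) + 1252.61304*exp(c) - 214.6807)*exp(c)/(1.601613*exp(6*c) + 3.080025*exp(5*c) - 32.72724*exp(4*c) - 44.067375*exp(3*c) + 236.3634*exp(2*c) + 160.655625*exp(c) - 603.351125)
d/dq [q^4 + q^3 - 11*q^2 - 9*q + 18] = 4*q^3 + 3*q^2 - 22*q - 9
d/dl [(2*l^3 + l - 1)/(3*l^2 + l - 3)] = (-(6*l + 1)*(2*l^3 + l - 1) + (6*l^2 + 1)*(3*l^2 + l - 3))/(3*l^2 + l - 3)^2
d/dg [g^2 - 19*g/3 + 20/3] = 2*g - 19/3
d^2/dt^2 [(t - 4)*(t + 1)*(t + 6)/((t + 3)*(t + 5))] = 6*(t^3 + 51*t^2 + 363*t + 713)/(t^6 + 24*t^5 + 237*t^4 + 1232*t^3 + 3555*t^2 + 5400*t + 3375)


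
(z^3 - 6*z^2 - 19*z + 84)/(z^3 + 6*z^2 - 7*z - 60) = (z - 7)/(z + 5)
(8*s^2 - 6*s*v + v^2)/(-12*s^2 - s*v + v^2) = (-2*s + v)/(3*s + v)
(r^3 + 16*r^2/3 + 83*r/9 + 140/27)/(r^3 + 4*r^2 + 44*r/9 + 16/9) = (9*r^2 + 36*r + 35)/(3*(3*r^2 + 8*r + 4))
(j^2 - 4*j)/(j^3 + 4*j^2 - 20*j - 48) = j/(j^2 + 8*j + 12)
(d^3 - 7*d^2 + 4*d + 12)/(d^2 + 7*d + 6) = (d^2 - 8*d + 12)/(d + 6)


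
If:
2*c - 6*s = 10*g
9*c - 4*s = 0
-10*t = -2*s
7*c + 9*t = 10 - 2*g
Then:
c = 8/7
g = -46/35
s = 18/7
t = 18/35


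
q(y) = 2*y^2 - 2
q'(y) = 4*y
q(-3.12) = 17.47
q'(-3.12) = -12.48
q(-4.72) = 42.56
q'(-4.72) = -18.88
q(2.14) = 7.16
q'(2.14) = 8.56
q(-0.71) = -0.99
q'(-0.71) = -2.84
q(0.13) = -1.97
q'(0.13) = 0.52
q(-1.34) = 1.59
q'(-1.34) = -5.36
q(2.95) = 15.40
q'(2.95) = 11.80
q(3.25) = 19.12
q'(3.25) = 13.00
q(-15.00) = 448.00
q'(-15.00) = -60.00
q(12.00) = 286.00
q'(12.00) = 48.00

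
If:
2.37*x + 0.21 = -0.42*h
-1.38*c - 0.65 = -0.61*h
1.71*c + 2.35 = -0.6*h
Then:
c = -0.97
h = -1.14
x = 0.11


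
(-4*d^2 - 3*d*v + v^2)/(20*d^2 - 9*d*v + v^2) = (d + v)/(-5*d + v)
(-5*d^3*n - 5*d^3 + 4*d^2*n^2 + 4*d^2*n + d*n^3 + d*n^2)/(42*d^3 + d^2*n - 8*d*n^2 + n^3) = d*(-5*d^2*n - 5*d^2 + 4*d*n^2 + 4*d*n + n^3 + n^2)/(42*d^3 + d^2*n - 8*d*n^2 + n^3)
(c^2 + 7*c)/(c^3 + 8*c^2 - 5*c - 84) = c/(c^2 + c - 12)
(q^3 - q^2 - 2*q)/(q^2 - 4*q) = (q^2 - q - 2)/(q - 4)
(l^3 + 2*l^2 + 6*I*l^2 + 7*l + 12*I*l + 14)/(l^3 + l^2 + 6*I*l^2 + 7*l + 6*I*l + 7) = (l + 2)/(l + 1)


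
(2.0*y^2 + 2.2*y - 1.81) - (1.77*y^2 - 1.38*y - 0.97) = 0.23*y^2 + 3.58*y - 0.84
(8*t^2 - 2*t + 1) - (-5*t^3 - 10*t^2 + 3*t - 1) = 5*t^3 + 18*t^2 - 5*t + 2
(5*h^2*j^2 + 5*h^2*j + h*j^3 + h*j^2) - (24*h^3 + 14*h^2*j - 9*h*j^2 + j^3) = -24*h^3 + 5*h^2*j^2 - 9*h^2*j + h*j^3 + 10*h*j^2 - j^3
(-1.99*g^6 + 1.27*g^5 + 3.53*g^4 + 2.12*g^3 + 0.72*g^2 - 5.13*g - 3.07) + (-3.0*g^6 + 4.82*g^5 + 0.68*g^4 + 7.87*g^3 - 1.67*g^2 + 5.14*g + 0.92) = -4.99*g^6 + 6.09*g^5 + 4.21*g^4 + 9.99*g^3 - 0.95*g^2 + 0.00999999999999979*g - 2.15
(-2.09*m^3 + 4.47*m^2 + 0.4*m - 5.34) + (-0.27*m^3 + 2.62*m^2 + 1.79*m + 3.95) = -2.36*m^3 + 7.09*m^2 + 2.19*m - 1.39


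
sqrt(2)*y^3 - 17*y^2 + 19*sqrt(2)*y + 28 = (y - 7*sqrt(2))*(y - 2*sqrt(2))*(sqrt(2)*y + 1)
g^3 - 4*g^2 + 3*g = g*(g - 3)*(g - 1)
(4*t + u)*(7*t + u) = 28*t^2 + 11*t*u + u^2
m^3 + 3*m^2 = m^2*(m + 3)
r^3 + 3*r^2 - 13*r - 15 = (r - 3)*(r + 1)*(r + 5)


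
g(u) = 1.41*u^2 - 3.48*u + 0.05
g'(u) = 2.82*u - 3.48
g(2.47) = 0.06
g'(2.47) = 3.49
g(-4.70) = 47.55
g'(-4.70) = -16.73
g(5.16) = 19.64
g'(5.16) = 11.07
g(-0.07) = 0.30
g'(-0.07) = -3.68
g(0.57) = -1.48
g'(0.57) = -1.87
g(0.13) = -0.38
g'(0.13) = -3.11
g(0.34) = -0.97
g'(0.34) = -2.52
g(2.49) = 0.13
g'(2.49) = 3.54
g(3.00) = 2.30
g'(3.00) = 4.98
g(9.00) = 82.94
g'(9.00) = 21.90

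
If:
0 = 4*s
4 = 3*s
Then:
No Solution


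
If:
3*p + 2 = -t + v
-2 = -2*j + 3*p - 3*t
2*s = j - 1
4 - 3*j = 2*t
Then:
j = 2 - v/4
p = 5*v/24 - 1/3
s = 1/2 - v/8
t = 3*v/8 - 1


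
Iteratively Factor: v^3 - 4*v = (v + 2)*(v^2 - 2*v) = (v - 2)*(v + 2)*(v)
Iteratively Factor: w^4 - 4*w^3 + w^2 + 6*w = (w)*(w^3 - 4*w^2 + w + 6) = w*(w - 2)*(w^2 - 2*w - 3) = w*(w - 2)*(w + 1)*(w - 3)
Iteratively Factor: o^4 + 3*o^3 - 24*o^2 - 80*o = (o)*(o^3 + 3*o^2 - 24*o - 80) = o*(o - 5)*(o^2 + 8*o + 16) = o*(o - 5)*(o + 4)*(o + 4)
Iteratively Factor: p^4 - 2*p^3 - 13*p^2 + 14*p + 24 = (p - 2)*(p^3 - 13*p - 12) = (p - 2)*(p + 3)*(p^2 - 3*p - 4) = (p - 4)*(p - 2)*(p + 3)*(p + 1)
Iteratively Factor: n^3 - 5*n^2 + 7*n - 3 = (n - 1)*(n^2 - 4*n + 3) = (n - 1)^2*(n - 3)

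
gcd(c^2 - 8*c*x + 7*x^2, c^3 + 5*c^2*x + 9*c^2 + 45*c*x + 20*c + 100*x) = 1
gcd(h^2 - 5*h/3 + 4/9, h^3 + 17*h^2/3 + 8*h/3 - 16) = h - 4/3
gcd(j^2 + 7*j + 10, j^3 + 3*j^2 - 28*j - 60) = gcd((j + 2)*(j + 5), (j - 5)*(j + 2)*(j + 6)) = j + 2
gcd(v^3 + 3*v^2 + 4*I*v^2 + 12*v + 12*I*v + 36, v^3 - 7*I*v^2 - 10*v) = v - 2*I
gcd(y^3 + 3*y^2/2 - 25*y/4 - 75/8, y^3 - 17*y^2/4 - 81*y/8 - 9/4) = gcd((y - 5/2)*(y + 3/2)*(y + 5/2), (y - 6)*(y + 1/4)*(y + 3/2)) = y + 3/2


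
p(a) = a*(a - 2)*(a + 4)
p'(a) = a*(a - 2) + a*(a + 4) + (a - 2)*(a + 4)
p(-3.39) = 11.15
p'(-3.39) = 12.92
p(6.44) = 298.52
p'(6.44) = 142.18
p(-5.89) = -87.83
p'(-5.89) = 72.52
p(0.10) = -0.78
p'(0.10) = -7.57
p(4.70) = 110.40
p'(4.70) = 77.07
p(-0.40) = 3.46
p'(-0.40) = -9.12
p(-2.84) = 15.94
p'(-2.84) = 4.84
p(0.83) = -4.69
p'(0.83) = -2.61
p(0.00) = 0.00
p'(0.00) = -8.00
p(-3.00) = 15.00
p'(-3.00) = 7.00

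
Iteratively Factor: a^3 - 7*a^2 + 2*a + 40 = (a + 2)*(a^2 - 9*a + 20) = (a - 4)*(a + 2)*(a - 5)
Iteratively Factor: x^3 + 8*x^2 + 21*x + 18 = (x + 3)*(x^2 + 5*x + 6) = (x + 3)^2*(x + 2)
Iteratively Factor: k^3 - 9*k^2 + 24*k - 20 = (k - 2)*(k^2 - 7*k + 10) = (k - 2)^2*(k - 5)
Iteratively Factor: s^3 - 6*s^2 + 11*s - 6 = (s - 2)*(s^2 - 4*s + 3) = (s - 2)*(s - 1)*(s - 3)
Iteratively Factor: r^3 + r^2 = (r + 1)*(r^2) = r*(r + 1)*(r)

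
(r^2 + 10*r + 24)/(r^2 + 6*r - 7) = (r^2 + 10*r + 24)/(r^2 + 6*r - 7)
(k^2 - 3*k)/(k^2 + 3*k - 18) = k/(k + 6)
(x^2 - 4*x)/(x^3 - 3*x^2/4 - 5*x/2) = 4*(4 - x)/(-4*x^2 + 3*x + 10)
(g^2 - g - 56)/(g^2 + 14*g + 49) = (g - 8)/(g + 7)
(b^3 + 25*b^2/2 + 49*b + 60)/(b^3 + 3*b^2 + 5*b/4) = 2*(b^2 + 10*b + 24)/(b*(2*b + 1))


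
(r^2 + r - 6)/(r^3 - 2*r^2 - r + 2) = (r + 3)/(r^2 - 1)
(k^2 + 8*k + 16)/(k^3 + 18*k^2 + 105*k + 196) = (k + 4)/(k^2 + 14*k + 49)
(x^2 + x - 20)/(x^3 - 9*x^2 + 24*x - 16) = (x + 5)/(x^2 - 5*x + 4)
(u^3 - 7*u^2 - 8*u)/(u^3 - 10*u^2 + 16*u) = (u + 1)/(u - 2)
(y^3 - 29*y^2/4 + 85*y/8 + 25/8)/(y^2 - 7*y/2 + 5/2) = (4*y^2 - 19*y - 5)/(4*(y - 1))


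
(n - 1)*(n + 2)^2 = n^3 + 3*n^2 - 4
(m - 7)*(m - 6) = m^2 - 13*m + 42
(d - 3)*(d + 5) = d^2 + 2*d - 15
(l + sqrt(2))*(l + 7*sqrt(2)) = l^2 + 8*sqrt(2)*l + 14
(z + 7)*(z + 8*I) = z^2 + 7*z + 8*I*z + 56*I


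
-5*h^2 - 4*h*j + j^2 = (-5*h + j)*(h + j)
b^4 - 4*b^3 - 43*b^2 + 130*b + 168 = (b - 7)*(b - 4)*(b + 1)*(b + 6)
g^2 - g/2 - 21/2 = (g - 7/2)*(g + 3)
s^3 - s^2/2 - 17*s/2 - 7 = (s - 7/2)*(s + 1)*(s + 2)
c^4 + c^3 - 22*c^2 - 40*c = c*(c - 5)*(c + 2)*(c + 4)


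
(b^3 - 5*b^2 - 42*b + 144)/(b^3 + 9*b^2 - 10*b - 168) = (b^2 - 11*b + 24)/(b^2 + 3*b - 28)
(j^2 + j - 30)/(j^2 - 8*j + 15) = (j + 6)/(j - 3)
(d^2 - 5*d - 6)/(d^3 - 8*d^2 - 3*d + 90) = (d + 1)/(d^2 - 2*d - 15)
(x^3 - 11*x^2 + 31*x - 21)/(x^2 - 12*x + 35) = (x^2 - 4*x + 3)/(x - 5)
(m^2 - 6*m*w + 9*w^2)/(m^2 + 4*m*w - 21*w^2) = (m - 3*w)/(m + 7*w)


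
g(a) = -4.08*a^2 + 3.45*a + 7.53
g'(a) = 3.45 - 8.16*a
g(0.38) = 8.25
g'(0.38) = 0.35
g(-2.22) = -20.24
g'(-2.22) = 21.57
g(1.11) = 6.33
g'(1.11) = -5.61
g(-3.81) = -64.84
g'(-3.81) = 34.54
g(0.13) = 7.91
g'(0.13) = 2.39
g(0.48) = 8.25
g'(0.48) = -0.47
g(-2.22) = -20.24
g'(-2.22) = 21.57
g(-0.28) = 6.24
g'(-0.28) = 5.73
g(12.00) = -538.59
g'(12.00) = -94.47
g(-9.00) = -354.00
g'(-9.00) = 76.89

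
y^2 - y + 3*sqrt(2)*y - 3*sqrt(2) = (y - 1)*(y + 3*sqrt(2))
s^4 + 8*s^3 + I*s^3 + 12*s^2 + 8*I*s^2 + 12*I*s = s*(s + 2)*(s + 6)*(s + I)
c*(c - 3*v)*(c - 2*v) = c^3 - 5*c^2*v + 6*c*v^2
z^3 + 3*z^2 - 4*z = z*(z - 1)*(z + 4)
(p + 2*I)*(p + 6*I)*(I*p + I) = I*p^3 - 8*p^2 + I*p^2 - 8*p - 12*I*p - 12*I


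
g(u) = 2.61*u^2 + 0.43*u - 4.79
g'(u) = 5.22*u + 0.43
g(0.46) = -4.04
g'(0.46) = 2.83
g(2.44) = 11.80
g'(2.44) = 13.17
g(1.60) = 2.58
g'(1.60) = 8.78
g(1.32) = 0.33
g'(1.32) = 7.32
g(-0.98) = -2.70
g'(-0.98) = -4.69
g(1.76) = 4.05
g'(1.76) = 9.62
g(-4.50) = 46.13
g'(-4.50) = -23.06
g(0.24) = -4.54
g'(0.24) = 1.68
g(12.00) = 376.21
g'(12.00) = 63.07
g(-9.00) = 202.75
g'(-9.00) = -46.55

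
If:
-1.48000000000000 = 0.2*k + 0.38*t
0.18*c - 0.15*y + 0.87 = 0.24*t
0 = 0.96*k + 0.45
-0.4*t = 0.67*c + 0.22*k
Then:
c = 2.33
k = -0.47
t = -3.65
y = 14.44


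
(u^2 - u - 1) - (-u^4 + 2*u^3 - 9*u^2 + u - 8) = u^4 - 2*u^3 + 10*u^2 - 2*u + 7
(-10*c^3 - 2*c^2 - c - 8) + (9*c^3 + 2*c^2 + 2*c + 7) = -c^3 + c - 1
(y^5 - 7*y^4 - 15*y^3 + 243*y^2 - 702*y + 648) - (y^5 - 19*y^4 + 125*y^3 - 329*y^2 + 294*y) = 12*y^4 - 140*y^3 + 572*y^2 - 996*y + 648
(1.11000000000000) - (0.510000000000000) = 0.600000000000000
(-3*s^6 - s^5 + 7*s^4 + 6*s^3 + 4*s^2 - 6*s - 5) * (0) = 0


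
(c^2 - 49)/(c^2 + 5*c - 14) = (c - 7)/(c - 2)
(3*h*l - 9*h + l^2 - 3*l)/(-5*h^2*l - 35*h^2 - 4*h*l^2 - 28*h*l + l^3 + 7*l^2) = (-3*h*l + 9*h - l^2 + 3*l)/(5*h^2*l + 35*h^2 + 4*h*l^2 + 28*h*l - l^3 - 7*l^2)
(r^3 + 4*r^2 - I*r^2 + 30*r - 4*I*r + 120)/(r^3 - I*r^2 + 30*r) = (r + 4)/r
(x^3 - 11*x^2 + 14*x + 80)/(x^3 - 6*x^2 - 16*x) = (x - 5)/x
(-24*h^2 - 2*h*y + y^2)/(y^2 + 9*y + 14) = (-24*h^2 - 2*h*y + y^2)/(y^2 + 9*y + 14)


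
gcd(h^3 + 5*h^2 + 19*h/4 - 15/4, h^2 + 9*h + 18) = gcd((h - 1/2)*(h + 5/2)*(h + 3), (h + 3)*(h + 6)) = h + 3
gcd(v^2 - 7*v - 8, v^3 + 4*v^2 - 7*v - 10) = v + 1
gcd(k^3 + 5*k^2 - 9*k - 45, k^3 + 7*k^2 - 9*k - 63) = k^2 - 9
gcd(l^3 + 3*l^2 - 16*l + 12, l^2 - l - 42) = l + 6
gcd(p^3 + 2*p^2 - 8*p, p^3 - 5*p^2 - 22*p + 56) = p^2 + 2*p - 8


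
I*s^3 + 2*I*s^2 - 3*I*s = s*(s + 3)*(I*s - I)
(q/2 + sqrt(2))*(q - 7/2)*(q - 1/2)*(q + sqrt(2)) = q^4/2 - 2*q^3 + 3*sqrt(2)*q^3/2 - 6*sqrt(2)*q^2 + 23*q^2/8 - 8*q + 21*sqrt(2)*q/8 + 7/2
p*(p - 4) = p^2 - 4*p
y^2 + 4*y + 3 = (y + 1)*(y + 3)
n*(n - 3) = n^2 - 3*n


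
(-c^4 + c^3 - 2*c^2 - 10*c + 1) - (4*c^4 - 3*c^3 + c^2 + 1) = -5*c^4 + 4*c^3 - 3*c^2 - 10*c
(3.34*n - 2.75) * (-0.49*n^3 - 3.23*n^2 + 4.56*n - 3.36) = -1.6366*n^4 - 9.4407*n^3 + 24.1129*n^2 - 23.7624*n + 9.24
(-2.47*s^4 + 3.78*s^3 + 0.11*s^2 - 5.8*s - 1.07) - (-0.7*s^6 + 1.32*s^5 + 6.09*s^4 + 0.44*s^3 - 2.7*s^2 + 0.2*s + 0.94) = 0.7*s^6 - 1.32*s^5 - 8.56*s^4 + 3.34*s^3 + 2.81*s^2 - 6.0*s - 2.01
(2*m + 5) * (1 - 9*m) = -18*m^2 - 43*m + 5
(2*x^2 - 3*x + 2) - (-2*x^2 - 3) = 4*x^2 - 3*x + 5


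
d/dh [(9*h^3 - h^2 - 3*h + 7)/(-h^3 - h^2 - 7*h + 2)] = (-10*h^4 - 132*h^3 + 79*h^2 + 10*h + 43)/(h^6 + 2*h^5 + 15*h^4 + 10*h^3 + 45*h^2 - 28*h + 4)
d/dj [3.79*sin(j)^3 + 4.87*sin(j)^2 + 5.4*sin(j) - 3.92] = (11.37*sin(j)^2 + 9.74*sin(j) + 5.4)*cos(j)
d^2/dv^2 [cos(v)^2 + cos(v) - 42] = -cos(v) - 2*cos(2*v)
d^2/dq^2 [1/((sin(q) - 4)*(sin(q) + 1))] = (-4*sin(q)^3 + 13*sin(q)^2 - 32*sin(q) + 26)/((sin(q) - 4)^3*(sin(q) + 1)^2)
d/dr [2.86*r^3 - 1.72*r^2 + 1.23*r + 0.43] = 8.58*r^2 - 3.44*r + 1.23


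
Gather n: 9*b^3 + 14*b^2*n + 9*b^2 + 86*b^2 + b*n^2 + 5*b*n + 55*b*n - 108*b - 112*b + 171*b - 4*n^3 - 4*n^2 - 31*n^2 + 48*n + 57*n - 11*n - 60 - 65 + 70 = 9*b^3 + 95*b^2 - 49*b - 4*n^3 + n^2*(b - 35) + n*(14*b^2 + 60*b + 94) - 55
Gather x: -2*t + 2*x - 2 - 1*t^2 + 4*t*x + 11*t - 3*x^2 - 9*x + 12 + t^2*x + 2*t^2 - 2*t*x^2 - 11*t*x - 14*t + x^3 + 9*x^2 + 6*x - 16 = t^2 - 5*t + x^3 + x^2*(6 - 2*t) + x*(t^2 - 7*t - 1) - 6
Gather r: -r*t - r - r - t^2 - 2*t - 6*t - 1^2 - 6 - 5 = r*(-t - 2) - t^2 - 8*t - 12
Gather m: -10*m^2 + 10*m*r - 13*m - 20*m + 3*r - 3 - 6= -10*m^2 + m*(10*r - 33) + 3*r - 9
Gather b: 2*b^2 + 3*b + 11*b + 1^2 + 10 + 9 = 2*b^2 + 14*b + 20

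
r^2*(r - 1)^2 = r^4 - 2*r^3 + r^2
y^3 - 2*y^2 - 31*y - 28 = (y - 7)*(y + 1)*(y + 4)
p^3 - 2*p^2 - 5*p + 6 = (p - 3)*(p - 1)*(p + 2)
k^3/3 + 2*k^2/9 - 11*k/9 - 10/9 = (k/3 + 1/3)*(k - 2)*(k + 5/3)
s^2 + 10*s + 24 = (s + 4)*(s + 6)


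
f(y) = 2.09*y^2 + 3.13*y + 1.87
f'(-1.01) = -1.09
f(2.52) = 23.03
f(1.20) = 8.64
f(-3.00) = 11.29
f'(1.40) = 8.98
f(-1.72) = 2.67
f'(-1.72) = -4.06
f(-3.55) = 17.10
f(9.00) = 199.33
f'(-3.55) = -11.71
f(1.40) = 10.35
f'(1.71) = 10.28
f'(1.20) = 8.15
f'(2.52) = 13.66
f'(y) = 4.18*y + 3.13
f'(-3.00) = -9.41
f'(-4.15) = -14.22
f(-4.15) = 24.88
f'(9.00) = 40.75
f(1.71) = 13.33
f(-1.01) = 0.84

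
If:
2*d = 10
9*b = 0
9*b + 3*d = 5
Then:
No Solution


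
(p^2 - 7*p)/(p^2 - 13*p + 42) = p/(p - 6)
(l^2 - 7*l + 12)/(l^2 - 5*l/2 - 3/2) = 2*(l - 4)/(2*l + 1)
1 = 1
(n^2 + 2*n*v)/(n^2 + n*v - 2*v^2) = n/(n - v)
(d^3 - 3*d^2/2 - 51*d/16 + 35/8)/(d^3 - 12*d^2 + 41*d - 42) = (d^2 + d/2 - 35/16)/(d^2 - 10*d + 21)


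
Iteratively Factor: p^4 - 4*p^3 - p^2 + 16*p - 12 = (p - 3)*(p^3 - p^2 - 4*p + 4) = (p - 3)*(p - 2)*(p^2 + p - 2) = (p - 3)*(p - 2)*(p + 2)*(p - 1)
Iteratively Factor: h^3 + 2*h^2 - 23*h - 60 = (h - 5)*(h^2 + 7*h + 12) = (h - 5)*(h + 3)*(h + 4)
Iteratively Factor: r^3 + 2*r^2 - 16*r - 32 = (r + 2)*(r^2 - 16) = (r - 4)*(r + 2)*(r + 4)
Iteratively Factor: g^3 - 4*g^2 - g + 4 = (g - 4)*(g^2 - 1) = (g - 4)*(g - 1)*(g + 1)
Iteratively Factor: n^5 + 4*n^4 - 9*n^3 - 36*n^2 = (n + 3)*(n^4 + n^3 - 12*n^2) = (n - 3)*(n + 3)*(n^3 + 4*n^2) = (n - 3)*(n + 3)*(n + 4)*(n^2) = n*(n - 3)*(n + 3)*(n + 4)*(n)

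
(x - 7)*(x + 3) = x^2 - 4*x - 21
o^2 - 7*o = o*(o - 7)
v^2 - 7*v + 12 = (v - 4)*(v - 3)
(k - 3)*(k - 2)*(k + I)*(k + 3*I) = k^4 - 5*k^3 + 4*I*k^3 + 3*k^2 - 20*I*k^2 + 15*k + 24*I*k - 18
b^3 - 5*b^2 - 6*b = b*(b - 6)*(b + 1)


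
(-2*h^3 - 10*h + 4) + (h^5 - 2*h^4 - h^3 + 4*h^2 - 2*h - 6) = h^5 - 2*h^4 - 3*h^3 + 4*h^2 - 12*h - 2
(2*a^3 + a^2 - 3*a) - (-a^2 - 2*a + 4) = 2*a^3 + 2*a^2 - a - 4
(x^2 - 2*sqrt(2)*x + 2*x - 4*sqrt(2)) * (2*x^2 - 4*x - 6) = 2*x^4 - 4*sqrt(2)*x^3 - 14*x^2 - 12*x + 28*sqrt(2)*x + 24*sqrt(2)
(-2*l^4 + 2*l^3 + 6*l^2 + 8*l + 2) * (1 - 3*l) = 6*l^5 - 8*l^4 - 16*l^3 - 18*l^2 + 2*l + 2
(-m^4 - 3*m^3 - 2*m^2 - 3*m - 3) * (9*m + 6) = -9*m^5 - 33*m^4 - 36*m^3 - 39*m^2 - 45*m - 18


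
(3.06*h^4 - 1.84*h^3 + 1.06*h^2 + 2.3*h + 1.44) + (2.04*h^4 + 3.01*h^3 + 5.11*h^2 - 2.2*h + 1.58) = 5.1*h^4 + 1.17*h^3 + 6.17*h^2 + 0.0999999999999996*h + 3.02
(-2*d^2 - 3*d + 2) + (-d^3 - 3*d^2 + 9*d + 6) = -d^3 - 5*d^2 + 6*d + 8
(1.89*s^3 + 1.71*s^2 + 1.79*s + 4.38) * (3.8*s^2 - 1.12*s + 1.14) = 7.182*s^5 + 4.3812*s^4 + 7.0414*s^3 + 16.5886*s^2 - 2.865*s + 4.9932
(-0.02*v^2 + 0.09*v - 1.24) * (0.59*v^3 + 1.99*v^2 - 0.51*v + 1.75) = -0.0118*v^5 + 0.0133*v^4 - 0.5423*v^3 - 2.5485*v^2 + 0.7899*v - 2.17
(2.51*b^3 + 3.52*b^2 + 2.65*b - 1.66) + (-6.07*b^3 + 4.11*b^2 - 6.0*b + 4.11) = -3.56*b^3 + 7.63*b^2 - 3.35*b + 2.45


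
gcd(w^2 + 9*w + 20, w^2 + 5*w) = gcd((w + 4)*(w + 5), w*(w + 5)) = w + 5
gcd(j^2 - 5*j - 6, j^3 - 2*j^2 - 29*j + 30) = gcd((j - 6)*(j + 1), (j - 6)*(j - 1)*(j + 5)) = j - 6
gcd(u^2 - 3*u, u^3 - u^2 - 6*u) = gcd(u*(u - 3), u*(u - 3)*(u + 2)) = u^2 - 3*u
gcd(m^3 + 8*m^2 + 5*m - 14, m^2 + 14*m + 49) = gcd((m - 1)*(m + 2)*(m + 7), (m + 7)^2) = m + 7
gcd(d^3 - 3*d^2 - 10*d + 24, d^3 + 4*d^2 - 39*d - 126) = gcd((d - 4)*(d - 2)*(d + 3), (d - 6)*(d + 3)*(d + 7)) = d + 3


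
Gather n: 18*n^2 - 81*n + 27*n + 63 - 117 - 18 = 18*n^2 - 54*n - 72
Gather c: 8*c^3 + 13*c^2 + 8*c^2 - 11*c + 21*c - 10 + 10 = 8*c^3 + 21*c^2 + 10*c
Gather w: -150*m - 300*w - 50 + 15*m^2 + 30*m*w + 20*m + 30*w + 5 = 15*m^2 - 130*m + w*(30*m - 270) - 45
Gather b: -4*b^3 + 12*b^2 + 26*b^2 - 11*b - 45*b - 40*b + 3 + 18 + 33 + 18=-4*b^3 + 38*b^2 - 96*b + 72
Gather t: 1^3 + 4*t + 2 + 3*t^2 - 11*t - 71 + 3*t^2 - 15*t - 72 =6*t^2 - 22*t - 140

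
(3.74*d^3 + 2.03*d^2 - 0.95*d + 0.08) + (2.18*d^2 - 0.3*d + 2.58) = 3.74*d^3 + 4.21*d^2 - 1.25*d + 2.66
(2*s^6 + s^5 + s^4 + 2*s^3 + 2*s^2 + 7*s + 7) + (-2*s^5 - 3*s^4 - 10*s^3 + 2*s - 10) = 2*s^6 - s^5 - 2*s^4 - 8*s^3 + 2*s^2 + 9*s - 3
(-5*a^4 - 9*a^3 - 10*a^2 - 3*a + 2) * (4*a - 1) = -20*a^5 - 31*a^4 - 31*a^3 - 2*a^2 + 11*a - 2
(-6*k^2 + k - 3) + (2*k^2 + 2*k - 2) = -4*k^2 + 3*k - 5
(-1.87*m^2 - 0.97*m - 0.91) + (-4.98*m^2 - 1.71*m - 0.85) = -6.85*m^2 - 2.68*m - 1.76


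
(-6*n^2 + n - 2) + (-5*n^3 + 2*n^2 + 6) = -5*n^3 - 4*n^2 + n + 4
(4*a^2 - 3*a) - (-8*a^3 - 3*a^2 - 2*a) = 8*a^3 + 7*a^2 - a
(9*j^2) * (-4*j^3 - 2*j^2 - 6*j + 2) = -36*j^5 - 18*j^4 - 54*j^3 + 18*j^2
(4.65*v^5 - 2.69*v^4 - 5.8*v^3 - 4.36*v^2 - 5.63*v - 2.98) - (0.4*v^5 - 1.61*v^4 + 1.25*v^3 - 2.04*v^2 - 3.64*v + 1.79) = 4.25*v^5 - 1.08*v^4 - 7.05*v^3 - 2.32*v^2 - 1.99*v - 4.77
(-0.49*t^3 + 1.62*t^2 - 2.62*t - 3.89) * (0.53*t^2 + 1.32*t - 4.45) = -0.2597*t^5 + 0.2118*t^4 + 2.9303*t^3 - 12.7291*t^2 + 6.5242*t + 17.3105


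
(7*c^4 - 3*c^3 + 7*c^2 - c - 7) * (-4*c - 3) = -28*c^5 - 9*c^4 - 19*c^3 - 17*c^2 + 31*c + 21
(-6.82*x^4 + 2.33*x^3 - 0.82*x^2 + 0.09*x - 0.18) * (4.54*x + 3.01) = -30.9628*x^5 - 9.95*x^4 + 3.2905*x^3 - 2.0596*x^2 - 0.5463*x - 0.5418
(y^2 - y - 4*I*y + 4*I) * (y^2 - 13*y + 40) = y^4 - 14*y^3 - 4*I*y^3 + 53*y^2 + 56*I*y^2 - 40*y - 212*I*y + 160*I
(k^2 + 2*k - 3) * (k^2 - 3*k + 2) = k^4 - k^3 - 7*k^2 + 13*k - 6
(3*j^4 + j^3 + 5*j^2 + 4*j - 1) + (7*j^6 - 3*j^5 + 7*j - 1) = 7*j^6 - 3*j^5 + 3*j^4 + j^3 + 5*j^2 + 11*j - 2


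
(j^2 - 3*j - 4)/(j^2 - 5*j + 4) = (j + 1)/(j - 1)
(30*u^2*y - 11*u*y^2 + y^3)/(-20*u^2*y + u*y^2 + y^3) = (30*u^2 - 11*u*y + y^2)/(-20*u^2 + u*y + y^2)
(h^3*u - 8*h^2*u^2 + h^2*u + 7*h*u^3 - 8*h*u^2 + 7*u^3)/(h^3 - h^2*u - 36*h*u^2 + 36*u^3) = u*(-h^2 + 7*h*u - h + 7*u)/(-h^2 + 36*u^2)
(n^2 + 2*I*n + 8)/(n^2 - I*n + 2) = (n + 4*I)/(n + I)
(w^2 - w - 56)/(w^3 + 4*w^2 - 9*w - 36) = (w^2 - w - 56)/(w^3 + 4*w^2 - 9*w - 36)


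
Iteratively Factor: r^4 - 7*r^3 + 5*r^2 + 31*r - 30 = (r - 1)*(r^3 - 6*r^2 - r + 30) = (r - 3)*(r - 1)*(r^2 - 3*r - 10) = (r - 5)*(r - 3)*(r - 1)*(r + 2)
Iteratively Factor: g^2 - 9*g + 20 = (g - 4)*(g - 5)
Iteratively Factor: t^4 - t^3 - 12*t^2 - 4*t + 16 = (t - 1)*(t^3 - 12*t - 16) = (t - 1)*(t + 2)*(t^2 - 2*t - 8) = (t - 4)*(t - 1)*(t + 2)*(t + 2)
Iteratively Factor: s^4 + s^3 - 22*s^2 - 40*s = (s)*(s^3 + s^2 - 22*s - 40) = s*(s + 4)*(s^2 - 3*s - 10) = s*(s - 5)*(s + 4)*(s + 2)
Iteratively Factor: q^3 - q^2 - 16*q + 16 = (q - 1)*(q^2 - 16) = (q - 1)*(q + 4)*(q - 4)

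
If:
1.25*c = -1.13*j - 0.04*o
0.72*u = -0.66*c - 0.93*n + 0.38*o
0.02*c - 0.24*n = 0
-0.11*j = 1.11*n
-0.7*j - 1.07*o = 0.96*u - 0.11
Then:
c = -0.01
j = 0.01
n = -0.00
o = 0.06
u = 0.04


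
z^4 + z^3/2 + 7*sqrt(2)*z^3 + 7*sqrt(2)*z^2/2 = z^2*(z + 1/2)*(z + 7*sqrt(2))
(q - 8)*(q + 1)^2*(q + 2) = q^4 - 4*q^3 - 27*q^2 - 38*q - 16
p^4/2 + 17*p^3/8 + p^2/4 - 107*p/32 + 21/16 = (p/2 + 1)*(p - 3/4)*(p - 1/2)*(p + 7/2)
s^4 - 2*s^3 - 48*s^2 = s^2*(s - 8)*(s + 6)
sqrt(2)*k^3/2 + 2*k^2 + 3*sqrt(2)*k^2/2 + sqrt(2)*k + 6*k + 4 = (k + 2)*(k + 2*sqrt(2))*(sqrt(2)*k/2 + sqrt(2)/2)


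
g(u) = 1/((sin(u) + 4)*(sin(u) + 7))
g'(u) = -cos(u)/((sin(u) + 4)*(sin(u) + 7)^2) - cos(u)/((sin(u) + 4)^2*(sin(u) + 7)) = -(2*sin(u) + 11)*cos(u)/((sin(u) + 4)^2*(sin(u) + 7)^2)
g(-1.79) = 0.05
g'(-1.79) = 0.01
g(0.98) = 0.03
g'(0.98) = -0.00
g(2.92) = 0.03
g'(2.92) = 0.01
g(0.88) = 0.03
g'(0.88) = -0.01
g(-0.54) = 0.04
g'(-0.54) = -0.02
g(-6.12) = 0.03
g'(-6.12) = -0.01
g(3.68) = 0.04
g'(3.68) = 0.02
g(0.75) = 0.03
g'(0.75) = -0.01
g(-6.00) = 0.03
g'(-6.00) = -0.01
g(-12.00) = 0.03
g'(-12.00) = -0.00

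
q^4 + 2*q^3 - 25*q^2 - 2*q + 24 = (q - 4)*(q - 1)*(q + 1)*(q + 6)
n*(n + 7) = n^2 + 7*n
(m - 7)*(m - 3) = m^2 - 10*m + 21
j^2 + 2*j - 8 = (j - 2)*(j + 4)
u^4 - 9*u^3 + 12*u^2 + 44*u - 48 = (u - 6)*(u - 4)*(u - 1)*(u + 2)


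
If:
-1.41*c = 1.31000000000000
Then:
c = -0.93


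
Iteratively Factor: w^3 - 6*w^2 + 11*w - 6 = (w - 2)*(w^2 - 4*w + 3) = (w - 3)*(w - 2)*(w - 1)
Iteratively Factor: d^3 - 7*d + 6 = (d - 2)*(d^2 + 2*d - 3) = (d - 2)*(d + 3)*(d - 1)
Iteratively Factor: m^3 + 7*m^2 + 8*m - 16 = (m + 4)*(m^2 + 3*m - 4) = (m - 1)*(m + 4)*(m + 4)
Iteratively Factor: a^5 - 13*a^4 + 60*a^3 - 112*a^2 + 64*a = (a - 4)*(a^4 - 9*a^3 + 24*a^2 - 16*a) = (a - 4)^2*(a^3 - 5*a^2 + 4*a) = (a - 4)^2*(a - 1)*(a^2 - 4*a) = (a - 4)^3*(a - 1)*(a)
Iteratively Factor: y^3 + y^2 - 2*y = (y)*(y^2 + y - 2) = y*(y - 1)*(y + 2)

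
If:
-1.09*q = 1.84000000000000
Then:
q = -1.69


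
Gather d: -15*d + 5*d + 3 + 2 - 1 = 4 - 10*d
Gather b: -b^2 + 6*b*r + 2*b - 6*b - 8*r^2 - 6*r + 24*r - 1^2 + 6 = -b^2 + b*(6*r - 4) - 8*r^2 + 18*r + 5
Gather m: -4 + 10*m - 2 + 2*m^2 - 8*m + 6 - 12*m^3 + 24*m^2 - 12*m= -12*m^3 + 26*m^2 - 10*m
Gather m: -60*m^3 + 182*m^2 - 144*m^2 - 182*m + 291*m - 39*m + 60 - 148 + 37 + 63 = -60*m^3 + 38*m^2 + 70*m + 12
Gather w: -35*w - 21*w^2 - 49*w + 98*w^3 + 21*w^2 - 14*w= 98*w^3 - 98*w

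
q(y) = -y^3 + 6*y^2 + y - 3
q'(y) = -3*y^2 + 12*y + 1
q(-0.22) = -2.92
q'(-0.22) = -1.79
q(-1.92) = 24.28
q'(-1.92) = -33.10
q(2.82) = 25.11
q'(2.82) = 10.98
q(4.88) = 28.55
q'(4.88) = -11.88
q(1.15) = 4.56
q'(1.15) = 10.83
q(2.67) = 23.41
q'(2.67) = 11.65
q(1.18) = 4.89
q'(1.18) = 10.98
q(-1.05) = 3.72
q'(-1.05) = -14.91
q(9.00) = -237.00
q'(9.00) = -134.00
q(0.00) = -3.00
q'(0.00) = 1.00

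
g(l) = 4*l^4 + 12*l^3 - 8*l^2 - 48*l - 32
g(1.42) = -65.67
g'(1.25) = 19.50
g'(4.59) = 2184.25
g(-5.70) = 1981.76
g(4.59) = 2515.03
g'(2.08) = 218.45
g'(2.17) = 250.29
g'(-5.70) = -1750.25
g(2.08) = 16.41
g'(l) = 16*l^3 + 36*l^2 - 16*l - 48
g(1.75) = -38.67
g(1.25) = -71.30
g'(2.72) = 496.80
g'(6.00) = 4608.00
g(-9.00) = 17248.00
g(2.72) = 238.68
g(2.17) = 37.48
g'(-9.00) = -8652.00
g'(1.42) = 47.68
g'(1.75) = 120.00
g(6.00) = 7168.00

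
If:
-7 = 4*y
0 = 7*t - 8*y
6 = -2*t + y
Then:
No Solution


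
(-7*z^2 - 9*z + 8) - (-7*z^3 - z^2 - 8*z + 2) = 7*z^3 - 6*z^2 - z + 6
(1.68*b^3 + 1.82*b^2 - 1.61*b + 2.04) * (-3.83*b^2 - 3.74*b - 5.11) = -6.4344*b^5 - 13.2538*b^4 - 9.2253*b^3 - 11.092*b^2 + 0.597500000000001*b - 10.4244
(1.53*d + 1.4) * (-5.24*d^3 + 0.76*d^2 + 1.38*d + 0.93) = -8.0172*d^4 - 6.1732*d^3 + 3.1754*d^2 + 3.3549*d + 1.302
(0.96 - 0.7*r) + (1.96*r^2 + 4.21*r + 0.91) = 1.96*r^2 + 3.51*r + 1.87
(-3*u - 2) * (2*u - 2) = -6*u^2 + 2*u + 4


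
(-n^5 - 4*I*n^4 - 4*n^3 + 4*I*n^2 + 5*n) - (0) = -n^5 - 4*I*n^4 - 4*n^3 + 4*I*n^2 + 5*n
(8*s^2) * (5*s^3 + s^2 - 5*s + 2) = 40*s^5 + 8*s^4 - 40*s^3 + 16*s^2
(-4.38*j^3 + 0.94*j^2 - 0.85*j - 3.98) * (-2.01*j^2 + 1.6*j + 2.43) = 8.8038*j^5 - 8.8974*j^4 - 7.4309*j^3 + 8.924*j^2 - 8.4335*j - 9.6714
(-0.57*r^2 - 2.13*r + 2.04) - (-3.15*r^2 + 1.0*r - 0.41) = 2.58*r^2 - 3.13*r + 2.45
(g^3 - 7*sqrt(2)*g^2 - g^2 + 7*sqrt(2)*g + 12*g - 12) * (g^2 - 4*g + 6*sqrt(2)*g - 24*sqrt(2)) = g^5 - 5*g^4 - sqrt(2)*g^4 - 68*g^3 + 5*sqrt(2)*g^3 + 68*sqrt(2)*g^2 + 360*g^2 - 360*sqrt(2)*g - 288*g + 288*sqrt(2)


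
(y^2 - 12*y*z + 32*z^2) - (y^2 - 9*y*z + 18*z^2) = -3*y*z + 14*z^2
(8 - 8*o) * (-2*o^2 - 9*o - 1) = 16*o^3 + 56*o^2 - 64*o - 8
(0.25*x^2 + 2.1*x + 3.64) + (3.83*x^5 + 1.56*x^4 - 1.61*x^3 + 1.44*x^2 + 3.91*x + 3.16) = 3.83*x^5 + 1.56*x^4 - 1.61*x^3 + 1.69*x^2 + 6.01*x + 6.8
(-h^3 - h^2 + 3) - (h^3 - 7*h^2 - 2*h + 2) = -2*h^3 + 6*h^2 + 2*h + 1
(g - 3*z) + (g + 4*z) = 2*g + z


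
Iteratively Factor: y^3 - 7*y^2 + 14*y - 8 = (y - 1)*(y^2 - 6*y + 8) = (y - 4)*(y - 1)*(y - 2)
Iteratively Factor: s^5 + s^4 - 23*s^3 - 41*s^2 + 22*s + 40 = (s + 1)*(s^4 - 23*s^2 - 18*s + 40) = (s + 1)*(s + 4)*(s^3 - 4*s^2 - 7*s + 10) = (s + 1)*(s + 2)*(s + 4)*(s^2 - 6*s + 5) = (s - 5)*(s + 1)*(s + 2)*(s + 4)*(s - 1)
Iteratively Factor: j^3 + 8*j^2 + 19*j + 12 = (j + 3)*(j^2 + 5*j + 4) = (j + 1)*(j + 3)*(j + 4)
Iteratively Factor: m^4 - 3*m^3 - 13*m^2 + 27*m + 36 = (m - 4)*(m^3 + m^2 - 9*m - 9) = (m - 4)*(m - 3)*(m^2 + 4*m + 3) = (m - 4)*(m - 3)*(m + 1)*(m + 3)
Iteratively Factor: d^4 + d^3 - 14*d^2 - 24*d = (d + 2)*(d^3 - d^2 - 12*d) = d*(d + 2)*(d^2 - d - 12) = d*(d - 4)*(d + 2)*(d + 3)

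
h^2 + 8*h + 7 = (h + 1)*(h + 7)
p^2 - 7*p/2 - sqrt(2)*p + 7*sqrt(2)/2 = (p - 7/2)*(p - sqrt(2))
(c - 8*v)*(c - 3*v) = c^2 - 11*c*v + 24*v^2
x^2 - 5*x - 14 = (x - 7)*(x + 2)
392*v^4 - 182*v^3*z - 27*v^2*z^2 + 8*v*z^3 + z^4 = (-4*v + z)*(-2*v + z)*(7*v + z)^2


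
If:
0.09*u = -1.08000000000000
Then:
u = -12.00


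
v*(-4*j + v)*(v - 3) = -4*j*v^2 + 12*j*v + v^3 - 3*v^2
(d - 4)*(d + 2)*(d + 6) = d^3 + 4*d^2 - 20*d - 48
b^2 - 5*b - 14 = (b - 7)*(b + 2)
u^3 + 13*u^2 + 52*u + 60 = (u + 2)*(u + 5)*(u + 6)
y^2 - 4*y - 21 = (y - 7)*(y + 3)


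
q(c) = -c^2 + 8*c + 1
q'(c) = 8 - 2*c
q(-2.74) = -28.43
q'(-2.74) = 13.48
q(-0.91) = -7.11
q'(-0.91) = 9.82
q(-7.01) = -104.22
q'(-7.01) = 22.02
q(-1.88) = -17.57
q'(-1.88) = 11.76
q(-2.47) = -24.86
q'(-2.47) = 12.94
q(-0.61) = -4.25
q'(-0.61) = 9.22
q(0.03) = 1.24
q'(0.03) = 7.94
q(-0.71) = -5.18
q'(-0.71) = 9.42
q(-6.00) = -83.00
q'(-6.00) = 20.00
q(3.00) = 16.00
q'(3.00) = 2.00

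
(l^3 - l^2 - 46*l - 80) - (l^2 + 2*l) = l^3 - 2*l^2 - 48*l - 80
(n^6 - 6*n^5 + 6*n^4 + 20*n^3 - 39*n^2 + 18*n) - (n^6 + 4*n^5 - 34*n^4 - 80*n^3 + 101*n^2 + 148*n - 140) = -10*n^5 + 40*n^4 + 100*n^3 - 140*n^2 - 130*n + 140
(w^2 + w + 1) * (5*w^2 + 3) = 5*w^4 + 5*w^3 + 8*w^2 + 3*w + 3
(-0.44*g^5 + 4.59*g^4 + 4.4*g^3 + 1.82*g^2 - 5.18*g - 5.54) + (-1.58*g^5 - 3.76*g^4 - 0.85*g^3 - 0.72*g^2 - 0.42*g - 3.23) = -2.02*g^5 + 0.83*g^4 + 3.55*g^3 + 1.1*g^2 - 5.6*g - 8.77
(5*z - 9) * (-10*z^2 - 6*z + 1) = -50*z^3 + 60*z^2 + 59*z - 9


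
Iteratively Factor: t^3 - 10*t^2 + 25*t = (t - 5)*(t^2 - 5*t) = t*(t - 5)*(t - 5)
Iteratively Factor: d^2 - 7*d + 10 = (d - 5)*(d - 2)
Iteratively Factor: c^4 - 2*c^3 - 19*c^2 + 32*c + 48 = (c + 1)*(c^3 - 3*c^2 - 16*c + 48) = (c - 4)*(c + 1)*(c^2 + c - 12) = (c - 4)*(c - 3)*(c + 1)*(c + 4)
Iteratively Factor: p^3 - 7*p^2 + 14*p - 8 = (p - 1)*(p^2 - 6*p + 8) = (p - 4)*(p - 1)*(p - 2)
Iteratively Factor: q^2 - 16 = (q - 4)*(q + 4)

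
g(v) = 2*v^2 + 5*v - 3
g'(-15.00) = -55.00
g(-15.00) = 372.00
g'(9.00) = 41.00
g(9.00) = 204.00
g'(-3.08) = -7.32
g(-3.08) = 0.57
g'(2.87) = 16.48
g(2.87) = 27.82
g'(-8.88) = -30.52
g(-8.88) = 110.31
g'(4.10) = 21.40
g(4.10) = 51.12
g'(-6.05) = -19.20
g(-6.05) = 39.96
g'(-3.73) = -9.92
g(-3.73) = 6.18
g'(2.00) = 13.00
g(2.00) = 15.00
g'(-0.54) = 2.84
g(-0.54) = -5.12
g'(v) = 4*v + 5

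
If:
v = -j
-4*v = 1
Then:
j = 1/4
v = -1/4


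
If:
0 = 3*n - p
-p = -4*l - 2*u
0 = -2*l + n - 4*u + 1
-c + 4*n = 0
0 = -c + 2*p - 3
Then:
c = 6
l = 13/12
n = 3/2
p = 9/2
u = 1/12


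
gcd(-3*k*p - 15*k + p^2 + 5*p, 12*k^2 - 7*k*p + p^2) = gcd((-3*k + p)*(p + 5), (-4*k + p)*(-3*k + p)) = -3*k + p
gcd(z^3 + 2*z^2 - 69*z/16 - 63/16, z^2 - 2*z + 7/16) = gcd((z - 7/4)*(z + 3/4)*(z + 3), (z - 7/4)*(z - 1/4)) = z - 7/4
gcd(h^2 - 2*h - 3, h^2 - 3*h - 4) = h + 1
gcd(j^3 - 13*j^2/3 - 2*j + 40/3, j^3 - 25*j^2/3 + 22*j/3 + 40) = j^2 - 7*j/3 - 20/3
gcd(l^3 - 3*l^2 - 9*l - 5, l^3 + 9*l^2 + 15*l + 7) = l^2 + 2*l + 1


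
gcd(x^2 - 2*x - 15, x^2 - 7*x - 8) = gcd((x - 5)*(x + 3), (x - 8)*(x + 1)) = 1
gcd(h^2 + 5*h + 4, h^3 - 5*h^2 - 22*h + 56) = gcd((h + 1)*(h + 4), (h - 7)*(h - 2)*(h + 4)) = h + 4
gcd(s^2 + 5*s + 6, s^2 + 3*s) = s + 3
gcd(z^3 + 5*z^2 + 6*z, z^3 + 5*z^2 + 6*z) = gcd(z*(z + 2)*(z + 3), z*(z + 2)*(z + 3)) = z^3 + 5*z^2 + 6*z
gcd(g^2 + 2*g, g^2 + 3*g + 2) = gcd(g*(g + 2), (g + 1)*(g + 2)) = g + 2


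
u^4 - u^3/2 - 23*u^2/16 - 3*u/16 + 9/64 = (u - 3/2)*(u - 1/4)*(u + 1/2)*(u + 3/4)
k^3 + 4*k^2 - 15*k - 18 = (k - 3)*(k + 1)*(k + 6)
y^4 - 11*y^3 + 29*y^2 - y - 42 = (y - 7)*(y - 3)*(y - 2)*(y + 1)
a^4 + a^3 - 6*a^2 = a^2*(a - 2)*(a + 3)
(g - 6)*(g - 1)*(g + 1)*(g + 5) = g^4 - g^3 - 31*g^2 + g + 30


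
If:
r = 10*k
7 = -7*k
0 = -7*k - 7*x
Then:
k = -1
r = -10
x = 1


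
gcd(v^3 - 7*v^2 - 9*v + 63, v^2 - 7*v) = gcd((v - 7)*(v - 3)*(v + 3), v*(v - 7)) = v - 7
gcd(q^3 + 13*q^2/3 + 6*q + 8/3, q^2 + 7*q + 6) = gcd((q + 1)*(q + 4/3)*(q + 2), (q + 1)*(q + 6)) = q + 1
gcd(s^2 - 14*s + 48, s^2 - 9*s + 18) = s - 6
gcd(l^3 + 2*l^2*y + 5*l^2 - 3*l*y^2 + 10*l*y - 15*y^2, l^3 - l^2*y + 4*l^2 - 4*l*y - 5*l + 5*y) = -l^2 + l*y - 5*l + 5*y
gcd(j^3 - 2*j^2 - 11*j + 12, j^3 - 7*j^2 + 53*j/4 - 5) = j - 4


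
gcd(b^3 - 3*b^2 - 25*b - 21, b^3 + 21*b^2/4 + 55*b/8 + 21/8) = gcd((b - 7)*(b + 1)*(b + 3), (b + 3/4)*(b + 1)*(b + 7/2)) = b + 1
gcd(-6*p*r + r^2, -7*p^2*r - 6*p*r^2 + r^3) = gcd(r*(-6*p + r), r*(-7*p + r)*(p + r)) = r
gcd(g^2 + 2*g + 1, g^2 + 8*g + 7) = g + 1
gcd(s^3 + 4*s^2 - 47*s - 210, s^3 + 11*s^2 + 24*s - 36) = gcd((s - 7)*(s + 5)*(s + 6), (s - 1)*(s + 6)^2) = s + 6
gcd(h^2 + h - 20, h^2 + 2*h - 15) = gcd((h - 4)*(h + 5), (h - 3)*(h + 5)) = h + 5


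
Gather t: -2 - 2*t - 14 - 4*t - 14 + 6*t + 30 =0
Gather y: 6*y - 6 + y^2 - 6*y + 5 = y^2 - 1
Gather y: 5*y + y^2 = y^2 + 5*y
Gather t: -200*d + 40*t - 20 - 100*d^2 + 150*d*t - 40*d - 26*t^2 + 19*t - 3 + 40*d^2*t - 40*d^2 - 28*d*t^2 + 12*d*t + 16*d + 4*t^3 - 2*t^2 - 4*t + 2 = -140*d^2 - 224*d + 4*t^3 + t^2*(-28*d - 28) + t*(40*d^2 + 162*d + 55) - 21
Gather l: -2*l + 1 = 1 - 2*l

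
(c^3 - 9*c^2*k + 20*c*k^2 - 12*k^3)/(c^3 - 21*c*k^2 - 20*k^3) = (-c^3 + 9*c^2*k - 20*c*k^2 + 12*k^3)/(-c^3 + 21*c*k^2 + 20*k^3)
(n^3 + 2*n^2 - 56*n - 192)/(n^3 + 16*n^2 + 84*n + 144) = (n - 8)/(n + 6)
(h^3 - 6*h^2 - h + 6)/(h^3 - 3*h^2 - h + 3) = (h - 6)/(h - 3)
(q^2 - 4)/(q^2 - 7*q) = (q^2 - 4)/(q*(q - 7))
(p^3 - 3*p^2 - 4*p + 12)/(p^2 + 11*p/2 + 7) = 2*(p^2 - 5*p + 6)/(2*p + 7)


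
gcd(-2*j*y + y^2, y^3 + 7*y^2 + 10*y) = y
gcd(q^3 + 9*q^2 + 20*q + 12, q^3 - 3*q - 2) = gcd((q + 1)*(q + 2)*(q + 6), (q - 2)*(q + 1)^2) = q + 1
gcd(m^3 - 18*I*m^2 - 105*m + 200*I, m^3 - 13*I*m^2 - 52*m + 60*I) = m - 5*I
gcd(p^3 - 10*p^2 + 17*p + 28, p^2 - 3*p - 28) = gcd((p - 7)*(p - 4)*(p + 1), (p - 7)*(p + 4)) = p - 7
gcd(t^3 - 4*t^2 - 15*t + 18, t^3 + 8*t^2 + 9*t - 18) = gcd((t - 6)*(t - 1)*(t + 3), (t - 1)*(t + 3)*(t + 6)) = t^2 + 2*t - 3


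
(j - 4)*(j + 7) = j^2 + 3*j - 28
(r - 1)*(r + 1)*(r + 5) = r^3 + 5*r^2 - r - 5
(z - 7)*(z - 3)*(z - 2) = z^3 - 12*z^2 + 41*z - 42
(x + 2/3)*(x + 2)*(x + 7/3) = x^3 + 5*x^2 + 68*x/9 + 28/9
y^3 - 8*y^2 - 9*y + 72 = (y - 8)*(y - 3)*(y + 3)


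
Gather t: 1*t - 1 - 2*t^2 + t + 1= -2*t^2 + 2*t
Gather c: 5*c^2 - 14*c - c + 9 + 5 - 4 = 5*c^2 - 15*c + 10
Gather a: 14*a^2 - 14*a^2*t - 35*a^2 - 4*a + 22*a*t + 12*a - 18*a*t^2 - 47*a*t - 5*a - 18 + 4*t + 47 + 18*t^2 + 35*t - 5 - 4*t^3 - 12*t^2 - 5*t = a^2*(-14*t - 21) + a*(-18*t^2 - 25*t + 3) - 4*t^3 + 6*t^2 + 34*t + 24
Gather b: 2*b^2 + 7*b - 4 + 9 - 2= 2*b^2 + 7*b + 3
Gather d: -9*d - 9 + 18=9 - 9*d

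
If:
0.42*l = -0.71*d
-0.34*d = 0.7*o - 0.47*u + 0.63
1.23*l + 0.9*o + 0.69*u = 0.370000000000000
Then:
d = 0.514334374112972*u - 0.4689185353392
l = 0.792695619263885 - 0.869470013381452*u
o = 0.421609018287985*u - 0.672239568549532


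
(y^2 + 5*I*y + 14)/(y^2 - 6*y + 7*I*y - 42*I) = (y - 2*I)/(y - 6)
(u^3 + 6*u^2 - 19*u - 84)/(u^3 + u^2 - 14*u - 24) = (u + 7)/(u + 2)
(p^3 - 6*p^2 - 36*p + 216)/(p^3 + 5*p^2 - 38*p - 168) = (p^2 - 36)/(p^2 + 11*p + 28)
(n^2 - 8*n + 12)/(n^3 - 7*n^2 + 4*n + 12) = 1/(n + 1)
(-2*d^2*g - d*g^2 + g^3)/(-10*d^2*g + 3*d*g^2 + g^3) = (d + g)/(5*d + g)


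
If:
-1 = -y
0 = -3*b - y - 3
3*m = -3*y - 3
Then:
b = -4/3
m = -2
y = 1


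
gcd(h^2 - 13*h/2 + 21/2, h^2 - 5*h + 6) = h - 3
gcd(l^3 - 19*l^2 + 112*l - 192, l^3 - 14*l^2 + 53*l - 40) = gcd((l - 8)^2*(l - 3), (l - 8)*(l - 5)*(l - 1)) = l - 8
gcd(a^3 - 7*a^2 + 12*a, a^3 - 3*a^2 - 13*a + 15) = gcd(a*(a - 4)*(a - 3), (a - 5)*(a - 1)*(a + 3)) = 1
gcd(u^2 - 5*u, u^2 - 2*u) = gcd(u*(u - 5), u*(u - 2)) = u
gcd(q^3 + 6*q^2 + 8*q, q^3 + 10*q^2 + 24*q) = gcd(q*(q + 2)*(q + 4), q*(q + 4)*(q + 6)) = q^2 + 4*q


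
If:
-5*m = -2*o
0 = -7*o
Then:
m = 0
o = 0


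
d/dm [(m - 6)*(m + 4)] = 2*m - 2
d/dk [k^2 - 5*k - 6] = 2*k - 5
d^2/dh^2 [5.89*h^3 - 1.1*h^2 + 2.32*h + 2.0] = 35.34*h - 2.2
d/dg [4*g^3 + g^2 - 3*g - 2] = 12*g^2 + 2*g - 3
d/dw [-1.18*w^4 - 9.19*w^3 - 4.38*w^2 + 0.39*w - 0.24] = -4.72*w^3 - 27.57*w^2 - 8.76*w + 0.39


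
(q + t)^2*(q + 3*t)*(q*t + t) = q^4*t + 5*q^3*t^2 + q^3*t + 7*q^2*t^3 + 5*q^2*t^2 + 3*q*t^4 + 7*q*t^3 + 3*t^4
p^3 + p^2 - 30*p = p*(p - 5)*(p + 6)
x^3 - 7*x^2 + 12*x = x*(x - 4)*(x - 3)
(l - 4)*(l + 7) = l^2 + 3*l - 28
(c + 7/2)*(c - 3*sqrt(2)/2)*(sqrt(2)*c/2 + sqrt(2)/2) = sqrt(2)*c^3/2 - 3*c^2/2 + 9*sqrt(2)*c^2/4 - 27*c/4 + 7*sqrt(2)*c/4 - 21/4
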